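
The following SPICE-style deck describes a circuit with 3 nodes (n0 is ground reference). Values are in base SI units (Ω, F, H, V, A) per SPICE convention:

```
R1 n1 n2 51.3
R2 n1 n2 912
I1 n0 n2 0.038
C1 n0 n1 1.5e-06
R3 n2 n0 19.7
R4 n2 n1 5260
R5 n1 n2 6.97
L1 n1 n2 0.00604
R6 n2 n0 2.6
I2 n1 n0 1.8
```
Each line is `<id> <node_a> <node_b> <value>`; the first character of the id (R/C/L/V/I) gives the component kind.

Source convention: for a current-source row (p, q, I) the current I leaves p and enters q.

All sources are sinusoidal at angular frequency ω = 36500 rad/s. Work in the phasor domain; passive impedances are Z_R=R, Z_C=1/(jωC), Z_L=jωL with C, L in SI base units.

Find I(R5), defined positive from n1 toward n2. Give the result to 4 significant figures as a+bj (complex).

-1.324+0.5651j A

Apply KCL at each of the 2 non-ground nodes and solve the resulting linear system.
Node n1: branches {R1, R2, C1, R4, R5, L1, I2} → V_1 = -12.58+5.521j
Node n2: branches {R1, R2, I1, R3, R4, R5, L1, R6} → V_2 = -3.353+1.582j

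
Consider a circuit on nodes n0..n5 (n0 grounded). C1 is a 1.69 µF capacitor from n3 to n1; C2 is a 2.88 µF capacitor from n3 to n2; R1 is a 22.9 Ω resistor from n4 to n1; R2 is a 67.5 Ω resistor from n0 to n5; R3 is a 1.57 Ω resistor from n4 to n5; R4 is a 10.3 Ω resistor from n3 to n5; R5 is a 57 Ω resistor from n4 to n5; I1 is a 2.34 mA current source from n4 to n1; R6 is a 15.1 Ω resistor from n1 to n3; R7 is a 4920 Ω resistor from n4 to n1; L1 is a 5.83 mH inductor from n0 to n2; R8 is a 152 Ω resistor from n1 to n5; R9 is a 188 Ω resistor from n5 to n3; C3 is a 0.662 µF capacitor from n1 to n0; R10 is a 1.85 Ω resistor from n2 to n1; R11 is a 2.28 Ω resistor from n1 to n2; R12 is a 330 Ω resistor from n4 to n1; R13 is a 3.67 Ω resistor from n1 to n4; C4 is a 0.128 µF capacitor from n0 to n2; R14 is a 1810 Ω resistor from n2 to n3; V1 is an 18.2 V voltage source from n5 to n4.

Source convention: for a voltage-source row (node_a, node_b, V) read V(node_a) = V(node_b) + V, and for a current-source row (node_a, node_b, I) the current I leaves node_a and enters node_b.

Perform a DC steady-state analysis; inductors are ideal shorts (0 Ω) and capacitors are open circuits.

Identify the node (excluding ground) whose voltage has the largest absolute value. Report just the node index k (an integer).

MNA unknowns: 5 node voltages V₁..V_5 plus 2 source currents (L1, V1)
C1: Y=0.000 on G[3,1]
C2: Y=0.000 on G[3,2]
R1: Y=0.04367 on G[4,1]
R2: Y=0.01481 on G[0,5]
R3: Y=0.6369 on G[4,5]
R4: Y=0.09709 on G[3,5]
R5: Y=0.01754 on G[4,5]
I1: z[4]−=0.00234, z[1]+=0.00234
R6: Y=0.06623 on G[1,3]
R7: Y=0.0002033 on G[4,1]
L1: row V0−V2=0, i_L1 at 0,2
R8: Y=0.006579 on G[1,5]
R9: Y=0.005319 on G[5,3]
C3: Y=0.000 on G[1,0]
R10: Y=0.5405 on G[2,1]
R11: Y=0.4386 on G[1,2]
R12: Y=0.003030 on G[4,1]
R13: Y=0.2725 on G[1,4]
C4: Y=0.000 on G[0,2]
R14: Y=0.0005525 on G[2,3]
V1: row V5−V4=18.2, i_V1 at 5,4
solve → V1=-0.2323, V2=0.000, V3=9.000, V4=-3.181, V5=15.02
aux → i_L1=0.2225, i_V1=-12.85

5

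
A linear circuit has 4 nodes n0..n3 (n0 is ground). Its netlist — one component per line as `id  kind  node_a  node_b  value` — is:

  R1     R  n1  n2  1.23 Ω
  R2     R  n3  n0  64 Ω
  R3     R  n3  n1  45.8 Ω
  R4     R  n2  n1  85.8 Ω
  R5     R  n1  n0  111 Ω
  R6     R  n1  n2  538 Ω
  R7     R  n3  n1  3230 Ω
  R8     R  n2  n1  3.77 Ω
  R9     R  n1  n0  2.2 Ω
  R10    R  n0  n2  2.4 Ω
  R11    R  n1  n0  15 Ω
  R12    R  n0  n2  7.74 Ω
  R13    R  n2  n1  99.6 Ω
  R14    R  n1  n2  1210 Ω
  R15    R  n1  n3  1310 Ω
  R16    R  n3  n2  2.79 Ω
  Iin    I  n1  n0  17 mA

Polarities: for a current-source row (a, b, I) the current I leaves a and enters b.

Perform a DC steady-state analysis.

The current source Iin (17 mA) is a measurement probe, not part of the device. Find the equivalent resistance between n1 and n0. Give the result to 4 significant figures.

R_eq = 1.105 Ω

Apply KCL at each of the 3 non-ground nodes and solve the resulting linear system.
Node n1: branches {R1, R3, R4, R5, R6, R7, R8, R9, R11, R13, R14, R15, Iin} → V_1 = -0.01879
Node n2: branches {R1, R4, R6, R8, R10, R12, R13, R14, R16} → V_2 = -0.01254
Node n3: branches {R2, R3, R7, R15, R16} → V_3 = -0.01241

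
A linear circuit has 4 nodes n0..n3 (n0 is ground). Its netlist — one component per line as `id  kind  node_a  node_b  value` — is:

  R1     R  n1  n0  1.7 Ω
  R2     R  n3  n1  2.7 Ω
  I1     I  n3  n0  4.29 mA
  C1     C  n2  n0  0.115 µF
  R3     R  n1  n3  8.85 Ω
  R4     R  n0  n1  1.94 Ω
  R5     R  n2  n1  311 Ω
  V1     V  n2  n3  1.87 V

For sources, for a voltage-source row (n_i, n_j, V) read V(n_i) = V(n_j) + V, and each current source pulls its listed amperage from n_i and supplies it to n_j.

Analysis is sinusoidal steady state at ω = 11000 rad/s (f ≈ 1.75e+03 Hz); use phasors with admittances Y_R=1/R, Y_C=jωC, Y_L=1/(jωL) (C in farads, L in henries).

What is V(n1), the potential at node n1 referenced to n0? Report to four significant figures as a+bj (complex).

MNA unknowns: 3 node voltages V₁..V_3 plus 1 source current (V1)
R1: Y=0.5882+0.000j on G[1,0]
R2: Y=0.3704+0.000j on G[3,1]
I1: z[3]−=0.00429, z[0]+=0.00429
C1: Y=0.000+0.001265j on G[2,0]
R3: Y=0.1130+0.000j on G[1,3]
R4: Y=0.5155+0.000j on G[0,1]
R5: Y=0.003215+0.000j on G[2,1]
V1: row V2−V3=1.87, i_V1 at 2,3
solve → V1=-0.003895-0.002115j, V2=1.845-0.006911j, V3=-0.02509-0.006911j
aux → i_V1=-0.005953-0.002318j

-0.003895-0.002115j V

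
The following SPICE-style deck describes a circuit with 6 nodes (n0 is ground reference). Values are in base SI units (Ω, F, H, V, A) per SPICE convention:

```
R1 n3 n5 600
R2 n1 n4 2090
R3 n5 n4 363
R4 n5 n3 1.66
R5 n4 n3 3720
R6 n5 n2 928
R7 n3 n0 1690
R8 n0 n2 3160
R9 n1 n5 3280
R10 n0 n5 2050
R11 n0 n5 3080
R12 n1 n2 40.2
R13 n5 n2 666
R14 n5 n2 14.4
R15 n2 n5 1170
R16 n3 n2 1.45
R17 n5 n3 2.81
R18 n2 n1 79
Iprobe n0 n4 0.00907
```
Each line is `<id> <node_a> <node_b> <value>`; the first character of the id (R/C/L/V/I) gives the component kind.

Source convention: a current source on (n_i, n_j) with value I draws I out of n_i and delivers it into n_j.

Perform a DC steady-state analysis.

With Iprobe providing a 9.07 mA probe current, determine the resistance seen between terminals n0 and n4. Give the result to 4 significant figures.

R_eq = 867.3 Ω

Element admittances at DC:
  Y(R1) = 0.001667 S between n3,n5
  Y(R2) = 0.0004785 S between n1,n4
  Y(R3) = 0.002755 S between n5,n4
  Y(R4) = 0.6024 S between n5,n3
  Y(R5) = 0.0002688 S between n4,n3
  Y(R6) = 0.001078 S between n5,n2
  Y(R7) = 0.0005917 S between n3,n0
  Y(R8) = 0.0003165 S between n0,n2
  Y(R9) = 0.0003049 S between n1,n5
  Y(R10) = 0.0004878 S between n0,n5
  Y(R11) = 0.0003247 S between n0,n5
  Y(R12) = 0.02488 S between n1,n2
  Y(R13) = 0.001502 S between n5,n2
  Y(R14) = 0.06944 S between n5,n2
  Y(R15) = 0.0008547 S between n2,n5
  Y(R16) = 0.6897 S between n3,n2
  Y(R17) = 0.3559 S between n5,n3
  Y(R18) = 0.01266 S between n2,n1
  Iprobe: injects 0.00907 A into n4 (from n0)
Assemble and solve the 5×5 MNA system:
  V(n1)=5.302  V(n2)=5.270  V(n3)=5.270  V(n4)=7.866  V(n5)=5.273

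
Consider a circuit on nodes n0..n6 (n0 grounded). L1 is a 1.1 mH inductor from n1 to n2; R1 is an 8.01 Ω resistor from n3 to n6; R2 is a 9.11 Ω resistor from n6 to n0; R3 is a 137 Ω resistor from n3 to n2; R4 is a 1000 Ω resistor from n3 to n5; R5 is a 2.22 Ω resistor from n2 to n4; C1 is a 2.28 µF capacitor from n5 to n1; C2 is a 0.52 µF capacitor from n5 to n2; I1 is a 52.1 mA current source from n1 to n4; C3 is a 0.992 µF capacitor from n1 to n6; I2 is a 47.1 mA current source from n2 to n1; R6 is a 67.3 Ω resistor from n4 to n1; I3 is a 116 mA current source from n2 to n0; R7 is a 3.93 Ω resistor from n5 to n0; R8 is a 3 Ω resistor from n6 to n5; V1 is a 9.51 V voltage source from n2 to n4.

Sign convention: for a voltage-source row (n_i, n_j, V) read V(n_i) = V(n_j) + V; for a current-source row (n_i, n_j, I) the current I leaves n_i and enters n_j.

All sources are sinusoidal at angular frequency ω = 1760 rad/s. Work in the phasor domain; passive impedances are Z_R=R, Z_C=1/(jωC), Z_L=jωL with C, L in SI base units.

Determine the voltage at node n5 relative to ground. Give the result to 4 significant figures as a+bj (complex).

-0.2900-0.03156j V

Element admittances at ω=1760 rad/s:
  Y(L1) = 0.000-0.5165j S between n1,n2
  Y(R1) = 0.1248+0.000j S between n3,n6
  Y(R2) = 0.1098+0.000j S between n6,n0
  Y(R3) = 0.007299+0.000j S between n3,n2
  Y(R4) = 0.001000+0.000j S between n3,n5
  Y(R5) = 0.4505+0.000j S between n2,n4
  Y(C1) = 0.000+0.004013j S between n5,n1
  Y(C2) = 0.000+0.0009152j S between n5,n2
  I1: injects 0.0521 A into n4 (from n1)
  Y(C3) = 0.000+0.001746j S between n1,n6
  I2: injects 0.0471 A into n1 (from n2)
  Y(R6) = 0.01486+0.000j S between n4,n1
  I3: injects 0.116 A into n0 (from n2)
  Y(R7) = 0.2545+0.000j S between n5,n0
  Y(R8) = 0.3333+0.000j S between n6,n5
  V1: constraint V(n2)−V(n4) = 9.51
Assemble and solve the 7×7 MNA system:
  V(n1)=-9.139+8.408j  V(n2)=-9.035+8.595j  V(n3)=-0.8580+0.5395j  V(n4)=-18.55+8.595j  V(n5)=-0.2900-0.03156j  V(n6)=-0.3844+0.07316j
  i(V1)=-4.476+0.002772j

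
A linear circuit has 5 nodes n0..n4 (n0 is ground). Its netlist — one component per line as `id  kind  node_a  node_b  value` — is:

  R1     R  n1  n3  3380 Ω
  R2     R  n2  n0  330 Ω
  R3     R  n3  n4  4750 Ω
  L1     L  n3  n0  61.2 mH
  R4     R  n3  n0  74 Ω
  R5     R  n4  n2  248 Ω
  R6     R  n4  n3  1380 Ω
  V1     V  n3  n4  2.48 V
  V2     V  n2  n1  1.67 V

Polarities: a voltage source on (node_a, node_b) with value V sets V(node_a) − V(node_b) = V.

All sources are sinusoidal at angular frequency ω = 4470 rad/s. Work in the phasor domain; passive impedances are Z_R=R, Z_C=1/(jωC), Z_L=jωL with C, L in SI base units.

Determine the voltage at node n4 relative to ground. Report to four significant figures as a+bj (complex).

-2.238+0.05786j V

Element admittances at ω=4470 rad/s:
  Y(R1) = 0.0002959+0.000j S between n1,n3
  Y(R2) = 0.003030+0.000j S between n2,n0
  Y(R3) = 0.0002105+0.000j S between n3,n4
  Y(L1) = 0.000-0.003655j S between n3,n0
  Y(R4) = 0.01351+0.000j S between n3,n0
  Y(R5) = 0.004032+0.000j S between n4,n2
  Y(R6) = 0.0007246+0.000j S between n4,n3
  V1: constraint V(n3)−V(n4) = 2.48
  V2: constraint V(n2)−V(n1) = 1.67
Assemble and solve the 6×6 MNA system:
  V(n1)=-2.819+0.03403j  V(n2)=-1.149+0.03403j  V(n3)=0.2421+0.05786j  V(n4)=-2.238+0.05786j
  i(V1)=-0.006708+9.608e-05j  i(V2)=-0.0009058-7.049e-06j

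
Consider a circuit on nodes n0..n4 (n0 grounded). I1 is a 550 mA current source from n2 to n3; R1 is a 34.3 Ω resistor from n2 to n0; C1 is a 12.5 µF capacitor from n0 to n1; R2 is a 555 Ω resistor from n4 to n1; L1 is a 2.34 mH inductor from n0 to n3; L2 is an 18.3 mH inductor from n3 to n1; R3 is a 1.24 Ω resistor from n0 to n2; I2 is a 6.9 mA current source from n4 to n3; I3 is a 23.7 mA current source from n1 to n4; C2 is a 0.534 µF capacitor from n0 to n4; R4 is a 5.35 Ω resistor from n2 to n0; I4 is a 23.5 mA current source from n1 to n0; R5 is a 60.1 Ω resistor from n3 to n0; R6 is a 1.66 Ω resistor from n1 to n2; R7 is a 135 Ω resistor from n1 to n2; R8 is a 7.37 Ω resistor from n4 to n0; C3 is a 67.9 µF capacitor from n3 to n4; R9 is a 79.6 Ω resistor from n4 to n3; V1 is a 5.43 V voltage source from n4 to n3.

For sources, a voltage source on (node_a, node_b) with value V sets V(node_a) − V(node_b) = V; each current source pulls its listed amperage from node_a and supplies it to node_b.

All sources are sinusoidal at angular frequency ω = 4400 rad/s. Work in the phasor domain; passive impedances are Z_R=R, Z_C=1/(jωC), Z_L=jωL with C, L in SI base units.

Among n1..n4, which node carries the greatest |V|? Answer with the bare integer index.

MNA unknowns: 4 node voltages V₁..V_4 plus 1 source current (V1)
I1: z[2]−=0.55, z[3]+=0.55
R1: Y=0.02915+0.000j on G[2,0]
C1: Y=0.000+0.05500j on G[0,1]
R2: Y=0.001802+0.000j on G[4,1]
L1: Y=0.000-0.09713j on G[0,3]
L2: Y=0.000-0.01242j on G[3,1]
R3: Y=0.8065+0.000j on G[0,2]
I2: z[4]−=0.0069, z[3]+=0.0069
I3: z[1]−=0.0237, z[4]+=0.0237
C2: Y=0.000+0.002350j on G[0,4]
R4: Y=0.1869+0.000j on G[2,0]
I4: z[1]−=0.0235, z[0]+=0.0235
R5: Y=0.01664+0.000j on G[3,0]
R6: Y=0.6024+0.000j on G[1,2]
R7: Y=0.007407+0.000j on G[1,2]
R8: Y=0.1357+0.000j on G[4,0]
C3: Y=0.000+0.2988j on G[3,4]
R9: Y=0.01256+0.000j on G[4,3]
V1: row V4−V3=5.43, i_V1 at 4,3
solve → V1=-0.6437+0.09286j, V2=-0.5774+0.03469j, V3=-0.7419-0.5458j, V4=4.688-0.5458j
aux → i_V1=-0.6984-1.558j

4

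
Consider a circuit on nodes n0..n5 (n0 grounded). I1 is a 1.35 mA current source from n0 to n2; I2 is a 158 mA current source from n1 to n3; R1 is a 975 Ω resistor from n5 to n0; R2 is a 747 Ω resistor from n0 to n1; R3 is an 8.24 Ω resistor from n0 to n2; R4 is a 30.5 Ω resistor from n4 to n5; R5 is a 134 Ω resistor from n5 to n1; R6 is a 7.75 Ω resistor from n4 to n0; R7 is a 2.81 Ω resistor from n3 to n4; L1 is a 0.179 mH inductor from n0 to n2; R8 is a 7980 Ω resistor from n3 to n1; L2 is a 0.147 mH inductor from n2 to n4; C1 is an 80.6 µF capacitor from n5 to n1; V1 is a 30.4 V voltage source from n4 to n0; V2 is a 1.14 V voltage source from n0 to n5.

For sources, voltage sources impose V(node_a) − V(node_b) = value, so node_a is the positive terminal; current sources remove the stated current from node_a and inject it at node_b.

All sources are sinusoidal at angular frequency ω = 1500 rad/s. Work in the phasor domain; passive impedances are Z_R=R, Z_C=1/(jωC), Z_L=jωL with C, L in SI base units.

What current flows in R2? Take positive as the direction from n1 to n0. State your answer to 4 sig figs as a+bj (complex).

Apply KCL at each of the 5 non-ground nodes and solve the resulting linear system.
Node n1: branches {I2, R2, R5, R8, C1} → V_1 = -1.233+1.254j
Node n2: branches {I1, R3, L1, L2} → V_2 = 16.69-0.2450j
Node n3: branches {I2, R7, R8} → V_3 = 30.83+0.0004415j
Node n4: branches {R4, R6, R7, L2, V1} → V_4 = 30.40+0.000j
Node n5: branches {R1, R4, R5, C1, V2} → V_5 = -1.140+0.000j
Source currents: i(V1)=-5.914+62.18j, i(V2)=-0.8829+0.001836j

-0.001650+0.001679j A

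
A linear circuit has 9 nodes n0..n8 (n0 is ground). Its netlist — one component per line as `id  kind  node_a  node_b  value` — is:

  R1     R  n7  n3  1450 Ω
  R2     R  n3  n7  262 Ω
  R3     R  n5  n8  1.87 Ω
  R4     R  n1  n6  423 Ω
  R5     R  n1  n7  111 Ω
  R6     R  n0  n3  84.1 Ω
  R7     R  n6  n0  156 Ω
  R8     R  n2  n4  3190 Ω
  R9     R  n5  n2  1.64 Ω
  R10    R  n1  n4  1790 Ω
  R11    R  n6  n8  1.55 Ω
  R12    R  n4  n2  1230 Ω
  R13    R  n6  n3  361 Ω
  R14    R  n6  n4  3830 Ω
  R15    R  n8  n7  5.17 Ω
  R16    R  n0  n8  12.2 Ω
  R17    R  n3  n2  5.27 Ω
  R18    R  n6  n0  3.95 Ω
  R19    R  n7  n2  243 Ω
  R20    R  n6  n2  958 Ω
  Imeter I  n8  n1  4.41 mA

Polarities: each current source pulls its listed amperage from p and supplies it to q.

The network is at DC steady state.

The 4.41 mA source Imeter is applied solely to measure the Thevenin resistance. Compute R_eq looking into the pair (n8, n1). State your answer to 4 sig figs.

R_eq = 87.90 Ω

Element admittances at DC:
  Y(R1) = 0.0006897 S between n7,n3
  Y(R2) = 0.003817 S between n3,n7
  Y(R3) = 0.5348 S between n5,n8
  Y(R4) = 0.002364 S between n1,n6
  Y(R5) = 0.009009 S between n1,n7
  Y(R6) = 0.01189 S between n0,n3
  Y(R7) = 0.006410 S between n6,n0
  Y(R8) = 0.0003135 S between n2,n4
  Y(R9) = 0.6098 S between n5,n2
  Y(R10) = 0.0005587 S between n1,n4
  Y(R11) = 0.6452 S between n6,n8
  Y(R12) = 0.0008130 S between n4,n2
  Y(R13) = 0.002770 S between n6,n3
  Y(R14) = 0.0002611 S between n6,n4
  Y(R15) = 0.1934 S between n8,n7
  Y(R16) = 0.08197 S between n0,n8
  Y(R17) = 0.1898 S between n3,n2
  Y(R18) = 0.2532 S between n6,n0
  Y(R19) = 0.004115 S between n7,n2
  Y(R20) = 0.001044 S between n6,n2
  Imeter: injects 0.00441 A into n1 (from n8)
Assemble and solve the 8×8 MNA system:
  V(n1)=0.3866  V(n2)=-0.0001205  V(n3)=0.0002305  V(n4)=0.1109  V(n5)=-0.0005415  V(n6)=0.0003121  V(n7)=0.01557  V(n8)=-0.001022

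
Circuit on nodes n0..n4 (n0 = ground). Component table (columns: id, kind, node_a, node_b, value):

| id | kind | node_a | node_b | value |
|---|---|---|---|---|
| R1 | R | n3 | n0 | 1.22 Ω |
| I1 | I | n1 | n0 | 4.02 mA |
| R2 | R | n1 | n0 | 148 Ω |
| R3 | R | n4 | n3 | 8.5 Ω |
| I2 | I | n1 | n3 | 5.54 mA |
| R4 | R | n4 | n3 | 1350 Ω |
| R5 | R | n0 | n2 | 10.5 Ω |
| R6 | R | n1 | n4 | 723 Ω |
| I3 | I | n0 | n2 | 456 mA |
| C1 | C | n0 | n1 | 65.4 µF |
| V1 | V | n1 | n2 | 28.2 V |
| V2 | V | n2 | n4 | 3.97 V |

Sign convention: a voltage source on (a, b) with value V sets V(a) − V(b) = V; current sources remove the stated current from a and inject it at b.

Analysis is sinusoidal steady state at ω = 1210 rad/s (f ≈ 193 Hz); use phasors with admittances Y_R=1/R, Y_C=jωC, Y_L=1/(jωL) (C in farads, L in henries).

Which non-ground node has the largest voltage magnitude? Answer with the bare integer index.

Apply KCL at each of the 4 non-ground nodes and solve the resulting linear system.
Node n1: branches {I1, R2, I2, R6, C1, V1} → V_1 = 27.38-10.55j
Node n2: branches {R5, I3, V1, V2} → V_2 = -0.8151-10.55j
Node n3: branches {R1, R3, I2, R4} → V_3 = -0.5980-1.331j
Node n4: branches {R3, R4, R6, V2} → V_4 = -4.785-10.55j
Source currents: i(V1)=-1.074-2.096j, i(V2)=-0.5402-1.091j

1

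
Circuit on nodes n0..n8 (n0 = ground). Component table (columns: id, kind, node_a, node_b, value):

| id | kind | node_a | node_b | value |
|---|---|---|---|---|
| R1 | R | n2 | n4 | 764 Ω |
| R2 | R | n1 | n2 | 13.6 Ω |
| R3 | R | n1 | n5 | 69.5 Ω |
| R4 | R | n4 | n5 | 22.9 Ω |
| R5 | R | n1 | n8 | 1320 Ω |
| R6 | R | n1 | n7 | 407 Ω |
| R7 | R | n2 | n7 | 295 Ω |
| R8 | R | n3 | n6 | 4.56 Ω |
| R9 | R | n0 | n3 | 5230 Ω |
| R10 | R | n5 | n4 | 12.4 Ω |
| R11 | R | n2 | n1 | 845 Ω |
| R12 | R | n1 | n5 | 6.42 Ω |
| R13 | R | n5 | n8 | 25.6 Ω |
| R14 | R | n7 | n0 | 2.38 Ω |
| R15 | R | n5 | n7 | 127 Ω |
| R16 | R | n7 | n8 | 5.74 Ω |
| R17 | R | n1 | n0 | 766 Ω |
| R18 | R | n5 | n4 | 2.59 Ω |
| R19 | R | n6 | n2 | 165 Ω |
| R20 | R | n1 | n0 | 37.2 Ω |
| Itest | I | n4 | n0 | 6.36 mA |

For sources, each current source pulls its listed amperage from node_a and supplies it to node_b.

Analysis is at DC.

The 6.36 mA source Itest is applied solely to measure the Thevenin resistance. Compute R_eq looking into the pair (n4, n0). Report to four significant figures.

MNA unknowns: 8 node voltages V₁..V_8
R1: Y=0.001309 on G[2,4]
R2: Y=0.07353 on G[1,2]
R3: Y=0.01439 on G[1,5]
R4: Y=0.04367 on G[4,5]
R5: Y=0.0007576 on G[1,8]
R6: Y=0.002457 on G[1,7]
R7: Y=0.003390 on G[2,7]
R8: Y=0.2193 on G[3,6]
R9: Y=0.0001912 on G[0,3]
R10: Y=0.08065 on G[5,4]
R11: Y=0.001183 on G[2,1]
R12: Y=0.1558 on G[1,5]
R13: Y=0.03906 on G[5,8]
R14: Y=0.4202 on G[7,0]
R15: Y=0.007874 on G[5,7]
R16: Y=0.1742 on G[7,8]
R17: Y=0.001305 on G[1,0]
R18: Y=0.3861 on G[5,4]
R19: Y=0.006061 on G[6,2]
R20: Y=0.02688 on G[1,0]
Itest: z[4]−=0.00636, z[0]+=0.00636
solve → V1=-0.08275, V2=-0.07991, V3=-0.07740, V4=-0.1114, V5=-0.09902, V6=-0.07747, V7=-0.009550, V8=-0.02614

R_eq = 17.52 Ω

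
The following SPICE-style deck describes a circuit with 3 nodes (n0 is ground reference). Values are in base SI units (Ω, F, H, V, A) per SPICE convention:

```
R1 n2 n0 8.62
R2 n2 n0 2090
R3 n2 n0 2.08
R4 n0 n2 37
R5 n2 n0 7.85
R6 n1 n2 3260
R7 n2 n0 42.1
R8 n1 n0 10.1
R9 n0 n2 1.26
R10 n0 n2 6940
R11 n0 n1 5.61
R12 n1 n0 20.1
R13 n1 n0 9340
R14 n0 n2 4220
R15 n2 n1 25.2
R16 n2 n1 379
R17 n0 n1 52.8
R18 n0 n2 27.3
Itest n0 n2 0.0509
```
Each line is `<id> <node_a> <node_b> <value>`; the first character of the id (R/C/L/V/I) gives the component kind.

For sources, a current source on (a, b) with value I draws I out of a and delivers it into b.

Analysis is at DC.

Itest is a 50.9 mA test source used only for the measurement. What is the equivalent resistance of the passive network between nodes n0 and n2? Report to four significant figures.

R_eq = 0.6083 Ω

MNA unknowns: 2 node voltages V₁..V_2
R1: Y=0.1160 on G[2,0]
R2: Y=0.0004785 on G[2,0]
R3: Y=0.4808 on G[2,0]
R4: Y=0.02703 on G[0,2]
R5: Y=0.1274 on G[2,0]
R6: Y=0.0003067 on G[1,2]
R7: Y=0.02375 on G[2,0]
R8: Y=0.09901 on G[1,0]
R9: Y=0.7937 on G[0,2]
R10: Y=0.0001441 on G[0,2]
R11: Y=0.1783 on G[0,1]
R12: Y=0.04975 on G[1,0]
R13: Y=0.0001071 on G[1,0]
R14: Y=0.0002370 on G[0,2]
R15: Y=0.03968 on G[2,1]
R16: Y=0.002639 on G[2,1]
R17: Y=0.01894 on G[0,1]
R18: Y=0.03663 on G[0,2]
Itest: z[0]−=0.0509, z[2]+=0.0509
solve → V1=0.003395, V2=0.03096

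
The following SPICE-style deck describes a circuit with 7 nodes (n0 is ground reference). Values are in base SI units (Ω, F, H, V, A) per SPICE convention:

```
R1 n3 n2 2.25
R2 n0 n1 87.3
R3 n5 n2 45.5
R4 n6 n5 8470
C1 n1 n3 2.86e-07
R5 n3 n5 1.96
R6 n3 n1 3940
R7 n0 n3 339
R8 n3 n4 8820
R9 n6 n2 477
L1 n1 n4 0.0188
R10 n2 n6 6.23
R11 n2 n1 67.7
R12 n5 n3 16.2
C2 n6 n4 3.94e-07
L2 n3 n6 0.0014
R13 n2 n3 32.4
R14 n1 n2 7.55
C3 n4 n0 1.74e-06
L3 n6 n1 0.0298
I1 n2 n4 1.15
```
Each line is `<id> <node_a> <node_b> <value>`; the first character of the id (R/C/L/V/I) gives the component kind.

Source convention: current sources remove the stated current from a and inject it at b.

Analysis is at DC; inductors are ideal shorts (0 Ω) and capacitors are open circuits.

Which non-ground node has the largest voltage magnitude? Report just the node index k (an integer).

2

Element admittances at DC:
  Y(R1) = 0.4444 S between n3,n2
  Y(R2) = 0.01145 S between n0,n1
  Y(R3) = 0.02198 S between n5,n2
  Y(R4) = 0.0001181 S between n6,n5
  Y(C1) = 0.000 S between n1,n3
  Y(R5) = 0.5102 S between n3,n5
  Y(R6) = 0.0002538 S between n3,n1
  Y(R7) = 0.002950 S between n0,n3
  Y(R8) = 0.0001134 S between n3,n4
  Y(R9) = 0.002096 S between n6,n2
  L1: short n1↔n4 (DC inductor)
  Y(R10) = 0.1605 S between n2,n6
  Y(R11) = 0.01477 S between n2,n1
  Y(R12) = 0.06173 S between n5,n3
  Y(C2) = 0.000 S between n6,n4
  L2: short n3↔n6 (DC inductor)
  Y(R13) = 0.03086 S between n2,n3
  Y(R14) = 0.1325 S between n1,n2
  Y(C3) = 0.000 S between n4,n0
  L3: short n6↔n1 (DC inductor)
  I1: injects 1.15 A into n4 (from n2)
Assemble and solve the 9×9 MNA system:
  V(n1)=0.000  V(n2)=-1.426  V(n3)=0.000  V(n4)=0.000  V(n5)=-0.05277  V(n6)=0.000
  i(L1)=-1.150  i(L2)=-0.7081  i(L3)=-0.9400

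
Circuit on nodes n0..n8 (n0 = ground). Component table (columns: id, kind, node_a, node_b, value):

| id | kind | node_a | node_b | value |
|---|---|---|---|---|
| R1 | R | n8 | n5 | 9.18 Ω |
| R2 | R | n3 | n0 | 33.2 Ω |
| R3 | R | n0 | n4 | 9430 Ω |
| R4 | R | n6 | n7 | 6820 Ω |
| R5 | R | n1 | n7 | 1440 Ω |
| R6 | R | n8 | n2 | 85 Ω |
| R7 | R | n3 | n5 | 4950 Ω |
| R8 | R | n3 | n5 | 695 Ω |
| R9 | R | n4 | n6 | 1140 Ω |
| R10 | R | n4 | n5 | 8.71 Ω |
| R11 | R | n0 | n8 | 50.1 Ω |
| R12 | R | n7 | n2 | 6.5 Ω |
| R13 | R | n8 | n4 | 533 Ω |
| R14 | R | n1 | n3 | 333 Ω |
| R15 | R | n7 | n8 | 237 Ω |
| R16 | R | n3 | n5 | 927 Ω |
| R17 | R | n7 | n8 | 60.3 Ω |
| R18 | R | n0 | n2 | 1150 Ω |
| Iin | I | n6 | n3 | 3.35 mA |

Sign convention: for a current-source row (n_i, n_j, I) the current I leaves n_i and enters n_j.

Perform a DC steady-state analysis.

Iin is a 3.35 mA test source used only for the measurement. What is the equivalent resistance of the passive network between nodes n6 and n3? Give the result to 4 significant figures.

R_eq = 1051. Ω

MNA unknowns: 8 node voltages V₁..V_8
R1: Y=0.1089 on G[8,5]
R2: Y=0.03012 on G[3,0]
R3: Y=0.0001060 on G[0,4]
R4: Y=0.0001466 on G[6,7]
R5: Y=0.0006944 on G[1,7]
R6: Y=0.01176 on G[8,2]
R7: Y=0.0002020 on G[3,5]
R8: Y=0.001439 on G[3,5]
R9: Y=0.0008772 on G[4,6]
R10: Y=0.1148 on G[4,5]
R11: Y=0.01996 on G[0,8]
R12: Y=0.1538 on G[7,2]
R13: Y=0.001876 on G[8,4]
R14: Y=0.003003 on G[1,3]
R15: Y=0.004219 on G[7,8]
R16: Y=0.001079 on G[3,5]
R17: Y=0.01658 on G[7,8]
R18: Y=0.0008696 on G[0,2]
Iin: z[6]−=0.00335, z[3]+=0.00335
solve → V1=0.04540, V2=-0.1306, V3=0.08638, V4=-0.1675, V5=-0.1434, V6=-3.434, V7=-0.1318, V8=-0.1238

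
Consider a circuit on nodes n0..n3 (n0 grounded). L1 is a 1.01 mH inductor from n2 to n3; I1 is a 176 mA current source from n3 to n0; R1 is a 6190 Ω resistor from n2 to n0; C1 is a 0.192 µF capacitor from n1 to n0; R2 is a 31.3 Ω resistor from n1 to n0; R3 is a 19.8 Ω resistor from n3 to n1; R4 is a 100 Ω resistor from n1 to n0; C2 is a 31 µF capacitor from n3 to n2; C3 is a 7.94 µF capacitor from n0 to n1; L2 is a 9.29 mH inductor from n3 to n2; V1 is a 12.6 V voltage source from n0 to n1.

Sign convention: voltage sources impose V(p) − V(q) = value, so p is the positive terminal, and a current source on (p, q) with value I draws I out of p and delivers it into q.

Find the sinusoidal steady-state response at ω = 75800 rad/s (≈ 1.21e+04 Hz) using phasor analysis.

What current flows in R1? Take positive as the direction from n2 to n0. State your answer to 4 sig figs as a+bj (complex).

-0.002590-1.786e-07j A

Element admittances at ω=75800 rad/s:
  Y(L1) = 0.000-0.01306j S between n2,n3
  I1: injects 0.176 A into n0 (from n3)
  Y(R1) = 0.0001616+0.000j S between n2,n0
  Y(C1) = 0.000+0.01455j S between n1,n0
  Y(R2) = 0.03195+0.000j S between n1,n0
  Y(R3) = 0.05051+0.000j S between n3,n1
  Y(R4) = 0.01000+0.000j S between n1,n0
  Y(C2) = 0.000+2.350j S between n3,n2
  Y(C3) = 0.000+0.6019j S between n0,n1
  Y(L2) = 0.000-0.001420j S between n3,n2
  V1: constraint V(n0)−V(n1) = 12.6
Assemble and solve the 4×4 MNA system:
  V(n1)=-12.60+0.000j  V(n2)=-16.03-0.001106j  V(n3)=-16.03+3.537e-06j
  i(V1)=-0.3551-7.767j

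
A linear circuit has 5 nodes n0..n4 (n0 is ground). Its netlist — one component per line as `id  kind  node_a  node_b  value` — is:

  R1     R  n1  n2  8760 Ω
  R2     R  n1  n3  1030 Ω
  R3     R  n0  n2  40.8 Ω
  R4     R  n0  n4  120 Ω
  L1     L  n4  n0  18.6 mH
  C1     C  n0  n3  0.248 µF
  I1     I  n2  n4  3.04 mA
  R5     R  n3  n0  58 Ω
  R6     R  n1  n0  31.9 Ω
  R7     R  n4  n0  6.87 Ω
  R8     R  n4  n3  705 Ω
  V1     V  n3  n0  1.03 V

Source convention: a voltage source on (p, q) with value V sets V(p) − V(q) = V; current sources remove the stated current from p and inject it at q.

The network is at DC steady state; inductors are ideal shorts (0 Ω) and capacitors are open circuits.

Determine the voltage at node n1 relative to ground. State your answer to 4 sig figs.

0.03040 V

Apply KCL at each of the 4 non-ground nodes and solve the resulting linear system.
Node n1: branches {R1, R2, R6} → V_1 = 0.03040
Node n2: branches {R1, R3, I1} → V_2 = -0.1233
Node n3: branches {R2, C1, R5, R8, V1} → V_3 = 1.030
Node n4: branches {R4, L1, I1, R7, R8} → V_4 = 0.000
Source currents: i(L1)=0.004501, i(V1)=-0.02019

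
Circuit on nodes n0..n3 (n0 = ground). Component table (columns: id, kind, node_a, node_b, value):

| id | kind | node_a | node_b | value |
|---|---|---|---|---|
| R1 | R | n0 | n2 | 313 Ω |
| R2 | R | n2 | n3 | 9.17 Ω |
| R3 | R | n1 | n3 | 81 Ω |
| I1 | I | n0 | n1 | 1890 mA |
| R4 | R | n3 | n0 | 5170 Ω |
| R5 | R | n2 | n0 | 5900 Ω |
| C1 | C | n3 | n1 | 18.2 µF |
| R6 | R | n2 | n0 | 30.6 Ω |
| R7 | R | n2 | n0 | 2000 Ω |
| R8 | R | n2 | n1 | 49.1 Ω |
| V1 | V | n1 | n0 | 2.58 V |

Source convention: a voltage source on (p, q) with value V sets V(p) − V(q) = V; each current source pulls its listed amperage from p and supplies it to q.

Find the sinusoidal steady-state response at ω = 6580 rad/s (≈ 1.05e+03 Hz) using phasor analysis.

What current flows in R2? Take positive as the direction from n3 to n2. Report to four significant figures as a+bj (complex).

Element admittances at ω=6580 rad/s:
  Y(R1) = 0.003195+0.000j S between n0,n2
  Y(R2) = 0.1091+0.000j S between n2,n3
  Y(R3) = 0.01235+0.000j S between n1,n3
  I1: injects 1.89 A into n1 (from n0)
  Y(R4) = 0.0001934+0.000j S between n3,n0
  Y(R5) = 0.0001695+0.000j S between n2,n0
  Y(C1) = 0.000+0.1198j S between n3,n1
  Y(R6) = 0.03268+0.000j S between n2,n0
  Y(R7) = 0.0005000+0.000j S between n2,n0
  Y(R8) = 0.02037+0.000j S between n2,n1
  V1: constraint V(n1)−V(n0) = 2.58
Assemble and solve the 4×4 MNA system:
  V(n1)=2.580+0.000j  V(n2)=1.890+0.2919j  V(n3)=2.395+0.4443j
  i(V1)=1.820-0.01075j

0.05503+0.01661j A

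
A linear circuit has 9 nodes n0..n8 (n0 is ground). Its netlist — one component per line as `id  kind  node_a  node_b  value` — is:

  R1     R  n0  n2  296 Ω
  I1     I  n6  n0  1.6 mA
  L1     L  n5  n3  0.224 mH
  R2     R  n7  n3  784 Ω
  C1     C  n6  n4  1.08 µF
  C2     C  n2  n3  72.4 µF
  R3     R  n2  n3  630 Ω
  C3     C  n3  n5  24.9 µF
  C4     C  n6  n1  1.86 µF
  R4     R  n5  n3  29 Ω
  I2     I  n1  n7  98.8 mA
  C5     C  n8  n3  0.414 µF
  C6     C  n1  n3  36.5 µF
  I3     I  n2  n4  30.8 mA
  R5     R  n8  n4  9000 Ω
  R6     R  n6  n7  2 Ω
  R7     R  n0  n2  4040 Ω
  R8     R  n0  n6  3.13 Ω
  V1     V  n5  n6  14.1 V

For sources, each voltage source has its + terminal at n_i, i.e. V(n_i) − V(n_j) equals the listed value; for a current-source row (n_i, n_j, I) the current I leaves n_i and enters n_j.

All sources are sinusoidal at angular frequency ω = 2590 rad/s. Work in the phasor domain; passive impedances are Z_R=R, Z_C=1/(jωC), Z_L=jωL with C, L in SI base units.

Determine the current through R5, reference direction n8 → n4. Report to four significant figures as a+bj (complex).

MNA unknowns: 8 node voltages V₁..V_8 plus 1 source current (V1)
R1: Y=0.003378+0.000j on G[0,2]
I1: z[6]−=0.0016, z[0]+=0.0016
L1: Y=0.000-1.724j on G[5,3]
R2: Y=0.001276+0.000j on G[7,3]
C1: Y=0.000+0.002797j on G[6,4]
C2: Y=0.000+0.1875j on G[2,3]
R3: Y=0.001587+0.000j on G[2,3]
C3: Y=0.000+0.06449j on G[3,5]
C4: Y=0.000+0.004817j on G[6,1]
R4: Y=0.03448+0.000j on G[5,3]
I2: z[1]−=0.0988, z[7]+=0.0988
C5: Y=0.000+0.001072j on G[8,3]
C6: Y=0.000+0.09453j on G[1,3]
I3: z[2]−=0.0308, z[4]+=0.0308
R5: Y=0.0001111+0.000j on G[8,4]
R6: Y=0.5000+0.000j on G[6,7]
R7: Y=0.0002475+0.000j on G[0,2]
R8: Y=0.3195+0.000j on G[0,6]
V1: row V5−V6=14.1, i_V1 at 5,6
solve → V1=13.29+0.8783j, V2=13.96+0.3123j, V3=13.97-0.1219j, V4=0.3394-11.50j, V5=13.94-0.003544j, V6=-0.1635-0.003544j, V7=0.06958-0.003845j, V8=12.66+1.155j
aux → i_V1=-0.1951-0.06719j

0.001369+0.001407j A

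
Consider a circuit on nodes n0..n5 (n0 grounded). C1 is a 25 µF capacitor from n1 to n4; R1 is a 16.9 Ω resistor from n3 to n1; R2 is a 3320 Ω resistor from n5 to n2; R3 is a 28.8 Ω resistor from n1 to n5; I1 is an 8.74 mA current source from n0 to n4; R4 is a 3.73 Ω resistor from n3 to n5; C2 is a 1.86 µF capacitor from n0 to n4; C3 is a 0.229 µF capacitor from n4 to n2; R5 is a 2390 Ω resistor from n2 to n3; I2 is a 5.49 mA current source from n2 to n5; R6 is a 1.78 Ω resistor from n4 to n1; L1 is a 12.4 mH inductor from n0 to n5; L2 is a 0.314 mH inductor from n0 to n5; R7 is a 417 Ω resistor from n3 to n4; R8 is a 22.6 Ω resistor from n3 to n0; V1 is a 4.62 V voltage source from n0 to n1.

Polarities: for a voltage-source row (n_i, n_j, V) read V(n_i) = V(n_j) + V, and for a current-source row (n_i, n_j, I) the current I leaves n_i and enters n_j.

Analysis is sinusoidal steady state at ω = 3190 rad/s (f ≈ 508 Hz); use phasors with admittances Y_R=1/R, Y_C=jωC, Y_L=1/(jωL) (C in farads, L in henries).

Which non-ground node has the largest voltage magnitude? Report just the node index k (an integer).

2

Apply KCL at each of the 5 non-ground nodes and solve the resulting linear system.
Node n1: branches {C1, R1, R3, R6, V1} → V_1 = -4.620+0.000j
Node n2: branches {R2, C3, R5, I2} → V_2 = -6.485+1.638j
Node n3: branches {R1, R4, R5, R7, R8} → V_3 = -0.7948-0.2485j
Node n4: branches {C1, I1, C2, C3, R6, R7} → V_4 = -4.584+0.03965j
Node n5: branches {R2, R3, R4, I2, L1, L2} → V_5 = -0.03901-0.3499j
Source currents: i(V1)=-0.4023+0.001732j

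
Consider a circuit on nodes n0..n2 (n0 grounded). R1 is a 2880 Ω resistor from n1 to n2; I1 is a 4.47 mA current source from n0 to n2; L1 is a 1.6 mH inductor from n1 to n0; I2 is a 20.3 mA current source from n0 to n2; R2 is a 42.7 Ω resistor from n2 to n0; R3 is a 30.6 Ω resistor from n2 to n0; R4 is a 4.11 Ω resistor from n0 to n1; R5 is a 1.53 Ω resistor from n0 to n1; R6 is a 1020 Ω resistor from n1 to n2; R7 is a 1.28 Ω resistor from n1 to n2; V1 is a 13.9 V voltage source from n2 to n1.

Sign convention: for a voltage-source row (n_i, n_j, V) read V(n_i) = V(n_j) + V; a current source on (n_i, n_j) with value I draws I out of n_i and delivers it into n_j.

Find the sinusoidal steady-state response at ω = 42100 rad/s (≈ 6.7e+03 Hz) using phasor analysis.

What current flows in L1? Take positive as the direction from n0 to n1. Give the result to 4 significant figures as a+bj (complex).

0.0001832-0.01176j A

Apply KCL at each of the 2 non-ground nodes and solve the resulting linear system.
Node n1: branches {R1, L1, R4, R5, R6, R7, V1} → V_1 = -0.7920-0.01234j
Node n2: branches {R1, I1, I2, R2, R3, R6, R7, V1} → V_2 = 13.11-0.01234j
Source currents: i(V1)=-11.59+0.0006922j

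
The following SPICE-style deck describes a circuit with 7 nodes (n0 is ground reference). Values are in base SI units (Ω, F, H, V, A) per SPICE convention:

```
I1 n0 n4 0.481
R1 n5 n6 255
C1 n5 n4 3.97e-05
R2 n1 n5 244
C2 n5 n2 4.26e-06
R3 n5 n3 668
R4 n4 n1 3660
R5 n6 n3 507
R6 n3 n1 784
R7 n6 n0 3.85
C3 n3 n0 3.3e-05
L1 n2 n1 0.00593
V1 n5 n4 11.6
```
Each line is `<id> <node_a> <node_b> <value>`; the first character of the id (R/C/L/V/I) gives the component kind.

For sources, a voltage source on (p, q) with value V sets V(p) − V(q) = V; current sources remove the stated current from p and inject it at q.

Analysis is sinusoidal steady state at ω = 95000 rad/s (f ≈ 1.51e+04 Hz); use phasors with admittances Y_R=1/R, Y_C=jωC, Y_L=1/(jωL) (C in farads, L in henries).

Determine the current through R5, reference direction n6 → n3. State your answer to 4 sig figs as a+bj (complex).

0.002202+0.0001482j A

Apply KCL at each of the 6 non-ground nodes and solve the resulting linear system.
Node n1: branches {R2, R4, R6, L1} → V_1 = 59.59-4.288j
Node n2: branches {C2, L1} → V_2 = 75.62+1.012j
Node n3: branches {R3, R5, R6, C3} → V_3 = -0.001171-0.06102j
Node n4: branches {I1, C1, R4, V1} → V_4 = 63.95+0.9883j
Node n5: branches {R1, C1, R2, C2, R3, V1} → V_5 = 75.55+0.9883j
Node n6: branches {R1, R5, R7} → V_6 = 1.115+0.01414j
Source currents: i(V1)=-0.4798-43.75j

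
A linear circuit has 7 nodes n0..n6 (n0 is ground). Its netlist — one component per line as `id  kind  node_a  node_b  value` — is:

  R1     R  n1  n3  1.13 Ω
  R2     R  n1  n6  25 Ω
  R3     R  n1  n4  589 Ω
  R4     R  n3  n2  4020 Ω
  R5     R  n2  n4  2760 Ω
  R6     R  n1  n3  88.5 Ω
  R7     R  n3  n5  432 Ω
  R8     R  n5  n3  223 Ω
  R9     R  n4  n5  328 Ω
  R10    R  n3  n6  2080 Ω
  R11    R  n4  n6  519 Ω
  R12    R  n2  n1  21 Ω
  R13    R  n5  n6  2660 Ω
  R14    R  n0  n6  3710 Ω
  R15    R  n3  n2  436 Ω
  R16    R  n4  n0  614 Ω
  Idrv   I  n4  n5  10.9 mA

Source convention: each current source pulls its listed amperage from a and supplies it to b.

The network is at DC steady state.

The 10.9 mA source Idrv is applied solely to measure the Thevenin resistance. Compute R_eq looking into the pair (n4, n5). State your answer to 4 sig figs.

R_eq = 176.6 Ω

MNA unknowns: 6 node voltages V₁..V_6
R1: Y=0.8850 on G[1,3]
R2: Y=0.04000 on G[1,6]
R3: Y=0.001698 on G[1,4]
R4: Y=0.0002488 on G[3,2]
R5: Y=0.0003623 on G[2,4]
R6: Y=0.01130 on G[1,3]
R7: Y=0.002315 on G[3,5]
R8: Y=0.004484 on G[5,3]
R9: Y=0.003049 on G[4,5]
R10: Y=0.0004808 on G[3,6]
R11: Y=0.001927 on G[4,6]
R12: Y=0.04762 on G[2,1]
R13: Y=0.0003759 on G[5,6]
R14: Y=0.0002695 on G[0,6]
R15: Y=0.002294 on G[3,2]
R16: Y=0.001629 on G[4,0]
Idrv: z[4]−=0.0109, z[5]+=0.0109
solve → V1=1.056, V2=1.048, V3=1.061, V4=-0.1657, V5=1.759, V6=1.001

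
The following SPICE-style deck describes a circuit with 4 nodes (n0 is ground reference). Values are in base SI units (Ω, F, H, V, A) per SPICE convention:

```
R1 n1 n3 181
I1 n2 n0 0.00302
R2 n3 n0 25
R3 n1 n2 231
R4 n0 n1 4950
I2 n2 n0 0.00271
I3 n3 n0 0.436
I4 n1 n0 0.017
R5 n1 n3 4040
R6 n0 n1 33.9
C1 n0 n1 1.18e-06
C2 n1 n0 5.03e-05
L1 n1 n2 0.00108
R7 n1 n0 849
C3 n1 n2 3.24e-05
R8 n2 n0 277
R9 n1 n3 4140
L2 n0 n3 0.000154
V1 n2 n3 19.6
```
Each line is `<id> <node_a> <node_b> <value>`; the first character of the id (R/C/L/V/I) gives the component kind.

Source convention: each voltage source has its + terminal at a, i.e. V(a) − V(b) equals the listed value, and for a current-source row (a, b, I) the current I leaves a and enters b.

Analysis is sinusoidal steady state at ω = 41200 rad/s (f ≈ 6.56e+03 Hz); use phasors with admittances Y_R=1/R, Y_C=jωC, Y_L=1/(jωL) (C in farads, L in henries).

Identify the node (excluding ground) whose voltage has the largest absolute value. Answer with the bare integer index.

3

Apply KCL at each of the 3 non-ground nodes and solve the resulting linear system.
Node n1: branches {R1, R3, R4, I4, R5, R6, C1, C2, L1, R7, C3, R9} → V_1 = -1.776-0.3489j
Node n2: branches {I1, R3, I2, L1, C3, R8, V1} → V_2 = -4.651-0.9963j
Node n3: branches {R1, R2, I3, R5, R9, L2, V1} → V_3 = -24.25-0.9963j
Source currents: i(V1)=-0.8262+3.778j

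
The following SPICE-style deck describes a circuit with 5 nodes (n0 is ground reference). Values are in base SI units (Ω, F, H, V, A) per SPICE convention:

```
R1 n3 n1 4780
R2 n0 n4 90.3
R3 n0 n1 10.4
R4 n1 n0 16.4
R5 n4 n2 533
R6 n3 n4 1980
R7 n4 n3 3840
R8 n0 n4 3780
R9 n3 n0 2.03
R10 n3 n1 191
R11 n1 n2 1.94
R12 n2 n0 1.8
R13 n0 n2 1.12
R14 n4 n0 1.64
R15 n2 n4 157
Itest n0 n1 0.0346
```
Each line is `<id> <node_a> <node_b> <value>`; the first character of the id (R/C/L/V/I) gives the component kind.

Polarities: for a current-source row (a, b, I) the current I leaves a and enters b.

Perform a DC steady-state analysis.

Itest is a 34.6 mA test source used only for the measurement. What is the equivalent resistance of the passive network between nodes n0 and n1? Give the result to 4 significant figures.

R_eq = 1.841 Ω

MNA unknowns: 4 node voltages V₁..V_4
R1: Y=0.0002092 on G[3,1]
R2: Y=0.01107 on G[0,4]
R3: Y=0.09615 on G[0,1]
R4: Y=0.06098 on G[1,0]
R5: Y=0.001876 on G[4,2]
R6: Y=0.0005051 on G[3,4]
R7: Y=0.0002604 on G[4,3]
R8: Y=0.0002646 on G[0,4]
R9: Y=0.4926 on G[3,0]
R10: Y=0.005236 on G[3,1]
R11: Y=0.5155 on G[1,2]
R12: Y=0.5556 on G[2,0]
R13: Y=0.8929 on G[0,2]
R14: Y=0.6098 on G[4,0]
R15: Y=0.006369 on G[2,4]
Itest: z[0]−=0.0346, z[1]+=0.0346
solve → V1=0.06369, V2=0.01665, V3=0.0006956, V4=0.0002187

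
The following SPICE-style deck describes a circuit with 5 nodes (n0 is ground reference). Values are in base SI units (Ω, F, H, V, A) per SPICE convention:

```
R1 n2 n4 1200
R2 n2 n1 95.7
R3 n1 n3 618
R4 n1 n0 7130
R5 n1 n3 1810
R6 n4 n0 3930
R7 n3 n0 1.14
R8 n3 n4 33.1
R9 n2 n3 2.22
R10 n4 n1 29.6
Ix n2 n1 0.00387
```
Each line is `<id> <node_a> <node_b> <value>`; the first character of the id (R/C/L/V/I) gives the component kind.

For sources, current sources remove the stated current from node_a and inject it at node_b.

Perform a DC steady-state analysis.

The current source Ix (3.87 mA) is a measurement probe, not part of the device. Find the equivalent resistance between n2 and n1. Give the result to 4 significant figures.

Apply KCL at each of the 4 non-ground nodes and solve the resulting linear system.
Node n1: branches {R2, R3, R4, R5, R10, Ix} → V_1 = 0.1314
Node n2: branches {R1, R2, R9, Ix} → V_2 = -0.005325
Node n3: branches {R3, R5, R7, R8, R9} → V_3 = -4.077e-05
Node n4: branches {R1, R6, R8, R10} → V_4 = 0.06812

R_eq = 35.33 Ω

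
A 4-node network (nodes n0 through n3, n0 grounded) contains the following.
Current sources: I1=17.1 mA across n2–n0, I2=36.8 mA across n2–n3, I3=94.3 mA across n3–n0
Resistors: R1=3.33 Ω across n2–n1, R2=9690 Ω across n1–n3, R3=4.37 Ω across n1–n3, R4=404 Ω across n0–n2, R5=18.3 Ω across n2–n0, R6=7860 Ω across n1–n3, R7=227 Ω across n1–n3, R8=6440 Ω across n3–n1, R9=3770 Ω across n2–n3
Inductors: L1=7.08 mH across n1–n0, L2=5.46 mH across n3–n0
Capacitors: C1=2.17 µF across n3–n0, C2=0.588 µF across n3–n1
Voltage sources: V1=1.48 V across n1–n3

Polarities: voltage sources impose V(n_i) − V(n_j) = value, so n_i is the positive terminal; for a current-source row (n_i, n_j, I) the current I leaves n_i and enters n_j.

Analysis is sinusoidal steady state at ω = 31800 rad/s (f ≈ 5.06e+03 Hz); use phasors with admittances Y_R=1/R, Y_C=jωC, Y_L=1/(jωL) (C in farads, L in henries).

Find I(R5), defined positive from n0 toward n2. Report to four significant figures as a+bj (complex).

Element admittances at ω=31800 rad/s:
  I1: injects 0.0171 A into n0 (from n2)
  Y(R1) = 0.3003+0.000j S between n2,n1
  Y(R2) = 0.0001032+0.000j S between n1,n3
  Y(R3) = 0.2288+0.000j S between n1,n3
  Y(R4) = 0.002475+0.000j S between n0,n2
  I2: injects 0.0368 A into n3 (from n2)
  I3: injects 0.0943 A into n0 (from n3)
  Y(L1) = 0.000-0.004442j S between n1,n0
  Y(R5) = 0.05464+0.000j S between n2,n0
  Y(R6) = 0.0001272+0.000j S between n1,n3
  Y(C1) = 0.000+0.06901j S between n3,n0
  Y(R7) = 0.004405+0.000j S between n1,n3
  Y(L2) = 0.000-0.005759j S between n3,n0
  Y(R8) = 0.0001553+0.000j S between n3,n1
  Y(C2) = 0.000+0.01870j S between n3,n1
  Y(R9) = 0.0002653+0.000j S between n2,n3
  V1: constraint V(n1)−V(n3) = 1.48
Assemble and solve the 4×4 MNA system:
  V(n1)=0.09955+1.828j  V(n2)=-0.06814+1.536j  V(n3)=-1.380+1.828j
  i(V1)=-0.4042-0.1149j

0.003723-0.08395j A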